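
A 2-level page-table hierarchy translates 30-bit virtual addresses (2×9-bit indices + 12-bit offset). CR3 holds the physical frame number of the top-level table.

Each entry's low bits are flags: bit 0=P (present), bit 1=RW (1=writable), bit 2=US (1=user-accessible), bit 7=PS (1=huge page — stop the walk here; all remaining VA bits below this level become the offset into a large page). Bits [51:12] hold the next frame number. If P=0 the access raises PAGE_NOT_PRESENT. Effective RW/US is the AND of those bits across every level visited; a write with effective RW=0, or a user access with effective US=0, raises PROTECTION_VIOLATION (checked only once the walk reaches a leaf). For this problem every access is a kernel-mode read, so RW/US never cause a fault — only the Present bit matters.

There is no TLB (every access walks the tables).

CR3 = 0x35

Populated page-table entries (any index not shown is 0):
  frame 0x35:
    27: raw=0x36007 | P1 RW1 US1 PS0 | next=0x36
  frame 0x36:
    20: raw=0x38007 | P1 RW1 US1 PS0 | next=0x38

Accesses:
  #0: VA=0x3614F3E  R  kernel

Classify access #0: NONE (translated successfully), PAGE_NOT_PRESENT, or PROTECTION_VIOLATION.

Per-access translation:
#0 VA=0x3614F3E (r,kernel):
  lvl0: tbl 0x35, slot 27 ⇒ 0x36007 (P1/RW1/US1/PS0)
  lvl1: tbl 0x36, slot 20 ⇒ 0x38007 (P1/RW1/US1/PS0)
  ⇒ phys 0x38F3E  [2 reads]

Access #0 fault: NONE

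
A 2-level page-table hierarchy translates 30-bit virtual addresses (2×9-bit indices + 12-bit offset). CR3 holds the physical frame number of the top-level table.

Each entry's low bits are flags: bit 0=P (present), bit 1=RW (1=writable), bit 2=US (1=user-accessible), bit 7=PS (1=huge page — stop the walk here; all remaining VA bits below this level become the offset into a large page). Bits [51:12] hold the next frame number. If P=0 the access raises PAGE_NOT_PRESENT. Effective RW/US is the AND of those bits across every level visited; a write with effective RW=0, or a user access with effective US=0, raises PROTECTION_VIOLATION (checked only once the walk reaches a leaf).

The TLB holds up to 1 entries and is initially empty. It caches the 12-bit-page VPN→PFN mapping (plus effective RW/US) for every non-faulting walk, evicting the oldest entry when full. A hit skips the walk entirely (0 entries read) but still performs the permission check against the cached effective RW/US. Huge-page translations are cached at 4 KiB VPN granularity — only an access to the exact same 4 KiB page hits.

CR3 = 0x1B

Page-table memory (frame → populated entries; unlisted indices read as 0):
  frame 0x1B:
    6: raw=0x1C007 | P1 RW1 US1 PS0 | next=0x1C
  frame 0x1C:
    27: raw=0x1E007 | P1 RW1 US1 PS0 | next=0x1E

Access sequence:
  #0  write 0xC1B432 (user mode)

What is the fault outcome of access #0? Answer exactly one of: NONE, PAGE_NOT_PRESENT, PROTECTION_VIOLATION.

Walk each access:
#0 VA=0xC1B432 (w,user):
  L0: frame=0x1B idx=6 entry=0x1C007 [P=1 RW=1 US=1 PS=0]
  L1: frame=0x1C idx=27 entry=0x1E007 [P=1 RW=1 US=1 PS=0]
  ✓ 0x1E432  — 2 lookups

Access #0 fault: NONE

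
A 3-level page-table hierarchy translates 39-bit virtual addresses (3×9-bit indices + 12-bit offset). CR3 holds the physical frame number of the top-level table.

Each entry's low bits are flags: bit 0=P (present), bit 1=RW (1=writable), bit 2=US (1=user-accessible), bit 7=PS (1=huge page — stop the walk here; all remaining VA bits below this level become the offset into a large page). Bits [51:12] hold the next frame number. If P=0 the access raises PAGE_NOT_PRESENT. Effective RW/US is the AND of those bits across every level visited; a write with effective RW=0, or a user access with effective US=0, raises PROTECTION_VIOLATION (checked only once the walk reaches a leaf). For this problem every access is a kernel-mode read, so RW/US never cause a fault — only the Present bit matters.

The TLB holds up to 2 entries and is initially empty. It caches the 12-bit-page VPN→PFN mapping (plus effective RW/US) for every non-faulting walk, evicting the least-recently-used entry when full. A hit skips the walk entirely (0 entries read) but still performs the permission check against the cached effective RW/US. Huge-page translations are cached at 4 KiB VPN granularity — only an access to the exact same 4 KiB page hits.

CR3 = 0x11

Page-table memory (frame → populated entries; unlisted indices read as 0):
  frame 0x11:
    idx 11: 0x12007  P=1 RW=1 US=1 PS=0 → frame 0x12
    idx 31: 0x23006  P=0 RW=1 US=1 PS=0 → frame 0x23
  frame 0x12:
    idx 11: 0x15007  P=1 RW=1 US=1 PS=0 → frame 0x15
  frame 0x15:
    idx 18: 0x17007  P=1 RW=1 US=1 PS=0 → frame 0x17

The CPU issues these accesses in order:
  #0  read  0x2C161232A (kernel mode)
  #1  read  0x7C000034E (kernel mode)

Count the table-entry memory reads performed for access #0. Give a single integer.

Per-access translation:
#0 VA=0x2C161232A (r,kernel):
  L0: frame=0x11 idx=11 entry=0x12007 [P=1 RW=1 US=1 PS=0]
  L1: frame=0x12 idx=11 entry=0x15007 [P=1 RW=1 US=1 PS=0]
  L2: frame=0x15 idx=18 entry=0x17007 [P=1 RW=1 US=1 PS=0]
  → PA=0x1732A  (3 entries read)
#1 VA=0x7C000034E (r,kernel):
  L0: frame=0x11 idx=31 entry=0x23006 [P=0 RW=1 US=1 PS=0]
  → PAGE_NOT_PRESENT  (1 entries read)

Entries read for #0: 3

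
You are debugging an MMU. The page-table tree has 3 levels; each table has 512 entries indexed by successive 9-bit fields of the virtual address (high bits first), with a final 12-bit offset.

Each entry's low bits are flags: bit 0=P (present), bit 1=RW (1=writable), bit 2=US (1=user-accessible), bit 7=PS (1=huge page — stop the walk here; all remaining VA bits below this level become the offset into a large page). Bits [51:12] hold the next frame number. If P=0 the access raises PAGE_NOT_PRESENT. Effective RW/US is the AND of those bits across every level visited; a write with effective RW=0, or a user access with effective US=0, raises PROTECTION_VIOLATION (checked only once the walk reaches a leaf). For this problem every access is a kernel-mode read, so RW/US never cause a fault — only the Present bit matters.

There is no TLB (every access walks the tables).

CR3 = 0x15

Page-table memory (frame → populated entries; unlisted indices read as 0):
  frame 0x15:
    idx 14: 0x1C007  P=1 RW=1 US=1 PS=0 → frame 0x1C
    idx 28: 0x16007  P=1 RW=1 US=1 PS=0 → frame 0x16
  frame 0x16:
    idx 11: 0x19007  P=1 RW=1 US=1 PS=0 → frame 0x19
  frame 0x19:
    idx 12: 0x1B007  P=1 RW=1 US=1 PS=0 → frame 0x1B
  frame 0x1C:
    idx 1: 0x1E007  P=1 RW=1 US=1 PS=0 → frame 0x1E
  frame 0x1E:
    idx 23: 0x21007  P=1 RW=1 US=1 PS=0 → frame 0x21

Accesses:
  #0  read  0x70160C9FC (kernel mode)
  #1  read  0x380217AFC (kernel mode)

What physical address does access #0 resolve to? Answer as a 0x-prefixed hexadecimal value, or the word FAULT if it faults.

Trace:
#0 VA=0x70160C9FC (r,kernel):
  [0] read 0x15 idx=28: raw=0x16007 flags P=1 W=1 U=1 S=0
  [1] read 0x16 idx=11: raw=0x19007 flags P=1 W=1 U=1 S=0
  [2] read 0x19 idx=12: raw=0x1B007 flags P=1 W=1 U=1 S=0
  ✓ 0x1B9FC  — 3 lookups
#1 VA=0x380217AFC (r,kernel):
  [0] read 0x15 idx=14: raw=0x1C007 flags P=1 W=1 U=1 S=0
  [1] read 0x1C idx=1: raw=0x1E007 flags P=1 W=1 U=1 S=0
  [2] read 0x1E idx=23: raw=0x21007 flags P=1 W=1 U=1 S=0
  ✓ 0x21AFC  — 3 lookups

Access #0 PA: 0x1B9FC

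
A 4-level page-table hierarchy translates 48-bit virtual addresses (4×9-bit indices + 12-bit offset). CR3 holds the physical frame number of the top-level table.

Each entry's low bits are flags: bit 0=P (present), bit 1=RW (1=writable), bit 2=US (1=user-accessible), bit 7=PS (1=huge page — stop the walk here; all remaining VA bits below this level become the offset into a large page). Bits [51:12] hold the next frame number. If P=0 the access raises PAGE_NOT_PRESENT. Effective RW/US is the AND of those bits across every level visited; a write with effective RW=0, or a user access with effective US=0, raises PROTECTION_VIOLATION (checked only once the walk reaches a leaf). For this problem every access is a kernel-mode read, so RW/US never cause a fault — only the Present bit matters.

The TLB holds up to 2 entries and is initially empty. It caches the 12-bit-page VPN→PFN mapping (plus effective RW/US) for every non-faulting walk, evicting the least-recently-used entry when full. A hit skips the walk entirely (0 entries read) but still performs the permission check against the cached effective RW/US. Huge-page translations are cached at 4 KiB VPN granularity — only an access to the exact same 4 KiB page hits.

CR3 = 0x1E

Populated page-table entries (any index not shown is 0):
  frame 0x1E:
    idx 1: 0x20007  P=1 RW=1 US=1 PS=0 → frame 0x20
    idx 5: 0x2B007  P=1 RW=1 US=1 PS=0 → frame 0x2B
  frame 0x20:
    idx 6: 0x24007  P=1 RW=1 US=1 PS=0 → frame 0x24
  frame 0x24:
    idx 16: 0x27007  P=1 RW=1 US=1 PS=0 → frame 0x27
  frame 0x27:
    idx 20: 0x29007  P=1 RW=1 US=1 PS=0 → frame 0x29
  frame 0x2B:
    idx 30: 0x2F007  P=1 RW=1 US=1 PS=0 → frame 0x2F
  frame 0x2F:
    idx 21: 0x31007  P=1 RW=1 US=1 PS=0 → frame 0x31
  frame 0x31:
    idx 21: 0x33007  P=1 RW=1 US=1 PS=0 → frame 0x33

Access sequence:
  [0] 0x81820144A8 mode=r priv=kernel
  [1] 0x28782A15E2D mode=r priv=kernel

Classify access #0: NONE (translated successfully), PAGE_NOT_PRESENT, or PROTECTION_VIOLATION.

Trace:
#0 VA=0x81820144A8 (r,kernel):
  [0] read 0x1E idx=1: raw=0x20007 flags P=1 W=1 U=1 S=0
  [1] read 0x20 idx=6: raw=0x24007 flags P=1 W=1 U=1 S=0
  [2] read 0x24 idx=16: raw=0x27007 flags P=1 W=1 U=1 S=0
  [3] read 0x27 idx=20: raw=0x29007 flags P=1 W=1 U=1 S=0
  → PA=0x294A8  (4 entries read)
#1 VA=0x28782A15E2D (r,kernel):
  [0] read 0x1E idx=5: raw=0x2B007 flags P=1 W=1 U=1 S=0
  [1] read 0x2B idx=30: raw=0x2F007 flags P=1 W=1 U=1 S=0
  [2] read 0x2F idx=21: raw=0x31007 flags P=1 W=1 U=1 S=0
  [3] read 0x31 idx=21: raw=0x33007 flags P=1 W=1 U=1 S=0
  → PA=0x33E2D  (4 entries read)

Access #0 fault: NONE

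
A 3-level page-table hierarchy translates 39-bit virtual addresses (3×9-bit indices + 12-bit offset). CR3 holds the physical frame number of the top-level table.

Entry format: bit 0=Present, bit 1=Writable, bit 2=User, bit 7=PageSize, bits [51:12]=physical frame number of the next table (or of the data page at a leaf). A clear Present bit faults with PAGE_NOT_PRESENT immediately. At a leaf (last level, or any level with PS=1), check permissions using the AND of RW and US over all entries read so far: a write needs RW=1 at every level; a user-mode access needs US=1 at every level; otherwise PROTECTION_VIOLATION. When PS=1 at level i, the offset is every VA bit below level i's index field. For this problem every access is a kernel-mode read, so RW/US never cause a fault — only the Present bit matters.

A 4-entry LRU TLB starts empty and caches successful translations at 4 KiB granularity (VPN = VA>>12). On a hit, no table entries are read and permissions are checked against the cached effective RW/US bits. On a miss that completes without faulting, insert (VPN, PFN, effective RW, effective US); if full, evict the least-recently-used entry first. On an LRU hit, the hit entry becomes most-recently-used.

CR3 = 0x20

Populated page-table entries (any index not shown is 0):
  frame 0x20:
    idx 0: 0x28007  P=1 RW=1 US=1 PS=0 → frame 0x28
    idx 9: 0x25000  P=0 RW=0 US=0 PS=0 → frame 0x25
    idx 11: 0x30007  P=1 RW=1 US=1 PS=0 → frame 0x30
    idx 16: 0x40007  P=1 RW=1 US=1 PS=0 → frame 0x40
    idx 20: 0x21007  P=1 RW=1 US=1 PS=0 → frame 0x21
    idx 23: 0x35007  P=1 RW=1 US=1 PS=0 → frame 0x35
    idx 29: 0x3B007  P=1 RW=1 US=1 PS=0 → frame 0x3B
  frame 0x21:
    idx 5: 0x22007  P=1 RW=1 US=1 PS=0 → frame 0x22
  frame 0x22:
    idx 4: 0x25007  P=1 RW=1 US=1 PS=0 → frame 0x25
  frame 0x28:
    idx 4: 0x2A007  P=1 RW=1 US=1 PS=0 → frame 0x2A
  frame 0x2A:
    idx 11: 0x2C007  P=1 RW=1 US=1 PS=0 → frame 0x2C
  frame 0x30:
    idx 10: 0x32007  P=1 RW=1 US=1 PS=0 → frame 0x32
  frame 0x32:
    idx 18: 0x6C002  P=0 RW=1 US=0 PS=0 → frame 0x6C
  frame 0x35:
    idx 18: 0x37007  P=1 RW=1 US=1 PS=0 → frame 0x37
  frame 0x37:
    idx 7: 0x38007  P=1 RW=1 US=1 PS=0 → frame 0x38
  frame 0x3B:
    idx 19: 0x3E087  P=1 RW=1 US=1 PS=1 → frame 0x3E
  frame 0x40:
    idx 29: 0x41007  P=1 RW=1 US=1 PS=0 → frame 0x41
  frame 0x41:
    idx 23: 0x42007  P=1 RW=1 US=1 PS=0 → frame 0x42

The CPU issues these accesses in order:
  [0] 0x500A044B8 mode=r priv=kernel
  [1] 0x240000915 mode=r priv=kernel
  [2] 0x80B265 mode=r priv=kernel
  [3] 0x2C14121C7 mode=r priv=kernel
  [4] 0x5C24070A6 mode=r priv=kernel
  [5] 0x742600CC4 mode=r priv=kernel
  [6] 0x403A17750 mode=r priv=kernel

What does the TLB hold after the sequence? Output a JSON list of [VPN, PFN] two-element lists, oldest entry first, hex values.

Walk each access:
#0 VA=0x500A044B8 (r,kernel):
  lvl0: tbl 0x20, slot 20 ⇒ 0x21007 (P1/RW1/US1/PS0)
  lvl1: tbl 0x21, slot 5 ⇒ 0x22007 (P1/RW1/US1/PS0)
  lvl2: tbl 0x22, slot 4 ⇒ 0x25007 (P1/RW1/US1/PS0)
  ⇒ phys 0x254B8  [3 reads]
#1 VA=0x240000915 (r,kernel):
  lvl0: tbl 0x20, slot 9 ⇒ 0x25000 (P0/RW0/US0/PS0)
  → PAGE_NOT_PRESENT  (1 entries read)
#2 VA=0x80B265 (r,kernel):
  lvl0: tbl 0x20, slot 0 ⇒ 0x28007 (P1/RW1/US1/PS0)
  lvl1: tbl 0x28, slot 4 ⇒ 0x2A007 (P1/RW1/US1/PS0)
  lvl2: tbl 0x2A, slot 11 ⇒ 0x2C007 (P1/RW1/US1/PS0)
  ⇒ phys 0x2C265  [3 reads]
#3 VA=0x2C14121C7 (r,kernel):
  lvl0: tbl 0x20, slot 11 ⇒ 0x30007 (P1/RW1/US1/PS0)
  lvl1: tbl 0x30, slot 10 ⇒ 0x32007 (P1/RW1/US1/PS0)
  lvl2: tbl 0x32, slot 18 ⇒ 0x6C002 (P0/RW1/US0/PS0)
  → PAGE_NOT_PRESENT  (3 entries read)
#4 VA=0x5C24070A6 (r,kernel):
  lvl0: tbl 0x20, slot 23 ⇒ 0x35007 (P1/RW1/US1/PS0)
  lvl1: tbl 0x35, slot 18 ⇒ 0x37007 (P1/RW1/US1/PS0)
  lvl2: tbl 0x37, slot 7 ⇒ 0x38007 (P1/RW1/US1/PS0)
  ⇒ phys 0x380A6  [3 reads]
#5 VA=0x742600CC4 (r,kernel):
  lvl0: tbl 0x20, slot 29 ⇒ 0x3B007 (P1/RW1/US1/PS0)
  lvl1: tbl 0x3B, slot 19 ⇒ 0x3E087 (P1/RW1/US1/PS1)
  ⇒ phys 0x3ECC4 (huge @L1)  [2 reads]
#6 VA=0x403A17750 (r,kernel):
  lvl0: tbl 0x20, slot 16 ⇒ 0x40007 (P1/RW1/US1/PS0)
  lvl1: tbl 0x40, slot 29 ⇒ 0x41007 (P1/RW1/US1/PS0)
  lvl2: tbl 0x41, slot 23 ⇒ 0x42007 (P1/RW1/US1/PS0)
  ⇒ phys 0x42750  [3 reads]

TLB: [["0x80B", "0x2C"], ["0x5C2407", "0x38"], ["0x742600", "0x3E"], ["0x403A17", "0x42"]]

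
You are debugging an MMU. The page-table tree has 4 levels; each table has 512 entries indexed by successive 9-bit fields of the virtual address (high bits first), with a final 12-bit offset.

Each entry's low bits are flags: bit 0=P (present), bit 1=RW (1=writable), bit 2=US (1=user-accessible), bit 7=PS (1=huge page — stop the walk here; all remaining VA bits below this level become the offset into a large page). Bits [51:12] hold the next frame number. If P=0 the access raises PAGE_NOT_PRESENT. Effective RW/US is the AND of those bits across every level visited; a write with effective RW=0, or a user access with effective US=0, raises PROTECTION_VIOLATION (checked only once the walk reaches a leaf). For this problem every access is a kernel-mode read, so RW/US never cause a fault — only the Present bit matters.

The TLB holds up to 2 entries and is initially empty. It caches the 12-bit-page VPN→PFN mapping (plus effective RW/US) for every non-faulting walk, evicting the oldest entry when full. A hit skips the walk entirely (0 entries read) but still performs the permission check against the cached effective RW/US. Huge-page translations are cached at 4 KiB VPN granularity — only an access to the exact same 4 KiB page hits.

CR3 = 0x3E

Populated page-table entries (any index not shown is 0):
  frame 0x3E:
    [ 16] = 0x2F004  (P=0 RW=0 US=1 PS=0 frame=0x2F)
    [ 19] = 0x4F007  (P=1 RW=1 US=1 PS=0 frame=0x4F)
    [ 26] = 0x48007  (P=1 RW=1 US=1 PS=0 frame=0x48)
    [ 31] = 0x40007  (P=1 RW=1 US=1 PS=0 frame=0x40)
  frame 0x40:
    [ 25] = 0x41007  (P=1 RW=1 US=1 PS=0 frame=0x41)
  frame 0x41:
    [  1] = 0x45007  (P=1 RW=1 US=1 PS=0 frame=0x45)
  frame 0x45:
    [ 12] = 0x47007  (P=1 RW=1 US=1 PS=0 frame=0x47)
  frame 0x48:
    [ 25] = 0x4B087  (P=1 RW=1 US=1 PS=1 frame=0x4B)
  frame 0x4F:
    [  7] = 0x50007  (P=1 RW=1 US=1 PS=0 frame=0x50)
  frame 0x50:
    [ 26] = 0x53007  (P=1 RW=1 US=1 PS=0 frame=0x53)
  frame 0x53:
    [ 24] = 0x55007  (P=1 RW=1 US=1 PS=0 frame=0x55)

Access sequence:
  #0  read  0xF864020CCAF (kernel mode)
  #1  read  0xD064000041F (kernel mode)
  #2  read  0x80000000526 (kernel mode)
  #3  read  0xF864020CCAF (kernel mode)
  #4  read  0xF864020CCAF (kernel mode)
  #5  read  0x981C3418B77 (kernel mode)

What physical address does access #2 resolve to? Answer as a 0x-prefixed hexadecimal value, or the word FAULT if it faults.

Walk each access:
#0 VA=0xF864020CCAF (r,kernel):
  lvl0: tbl 0x3E, slot 31 ⇒ 0x40007 (P1/RW1/US1/PS0)
  lvl1: tbl 0x40, slot 25 ⇒ 0x41007 (P1/RW1/US1/PS0)
  lvl2: tbl 0x41, slot 1 ⇒ 0x45007 (P1/RW1/US1/PS0)
  lvl3: tbl 0x45, slot 12 ⇒ 0x47007 (P1/RW1/US1/PS0)
  ⇒ phys 0x47CAF  [4 reads]
#1 VA=0xD064000041F (r,kernel):
  lvl0: tbl 0x3E, slot 26 ⇒ 0x48007 (P1/RW1/US1/PS0)
  lvl1: tbl 0x48, slot 25 ⇒ 0x4B087 (P1/RW1/US1/PS1)
  ⇒ phys 0x4B41F (huge @L1)  [2 reads]
#2 VA=0x80000000526 (r,kernel):
  lvl0: tbl 0x3E, slot 16 ⇒ 0x2F004 (P0/RW0/US1/PS0)
  ⇒ fault: PAGE_NOT_PRESENT  — 1 lookups
#3 VA=0xF864020CCAF (r,kernel):
  TLB hit vpn=0xF864020C → PA=0x47CAF
#4 VA=0xF864020CCAF (r,kernel):
  TLB hit vpn=0xF864020C → PA=0x47CAF
#5 VA=0x981C3418B77 (r,kernel):
  lvl0: tbl 0x3E, slot 19 ⇒ 0x4F007 (P1/RW1/US1/PS0)
  lvl1: tbl 0x4F, slot 7 ⇒ 0x50007 (P1/RW1/US1/PS0)
  lvl2: tbl 0x50, slot 26 ⇒ 0x53007 (P1/RW1/US1/PS0)
  lvl3: tbl 0x53, slot 24 ⇒ 0x55007 (P1/RW1/US1/PS0)
  ⇒ phys 0x55B77  [4 reads]

Access #2 PA: FAULT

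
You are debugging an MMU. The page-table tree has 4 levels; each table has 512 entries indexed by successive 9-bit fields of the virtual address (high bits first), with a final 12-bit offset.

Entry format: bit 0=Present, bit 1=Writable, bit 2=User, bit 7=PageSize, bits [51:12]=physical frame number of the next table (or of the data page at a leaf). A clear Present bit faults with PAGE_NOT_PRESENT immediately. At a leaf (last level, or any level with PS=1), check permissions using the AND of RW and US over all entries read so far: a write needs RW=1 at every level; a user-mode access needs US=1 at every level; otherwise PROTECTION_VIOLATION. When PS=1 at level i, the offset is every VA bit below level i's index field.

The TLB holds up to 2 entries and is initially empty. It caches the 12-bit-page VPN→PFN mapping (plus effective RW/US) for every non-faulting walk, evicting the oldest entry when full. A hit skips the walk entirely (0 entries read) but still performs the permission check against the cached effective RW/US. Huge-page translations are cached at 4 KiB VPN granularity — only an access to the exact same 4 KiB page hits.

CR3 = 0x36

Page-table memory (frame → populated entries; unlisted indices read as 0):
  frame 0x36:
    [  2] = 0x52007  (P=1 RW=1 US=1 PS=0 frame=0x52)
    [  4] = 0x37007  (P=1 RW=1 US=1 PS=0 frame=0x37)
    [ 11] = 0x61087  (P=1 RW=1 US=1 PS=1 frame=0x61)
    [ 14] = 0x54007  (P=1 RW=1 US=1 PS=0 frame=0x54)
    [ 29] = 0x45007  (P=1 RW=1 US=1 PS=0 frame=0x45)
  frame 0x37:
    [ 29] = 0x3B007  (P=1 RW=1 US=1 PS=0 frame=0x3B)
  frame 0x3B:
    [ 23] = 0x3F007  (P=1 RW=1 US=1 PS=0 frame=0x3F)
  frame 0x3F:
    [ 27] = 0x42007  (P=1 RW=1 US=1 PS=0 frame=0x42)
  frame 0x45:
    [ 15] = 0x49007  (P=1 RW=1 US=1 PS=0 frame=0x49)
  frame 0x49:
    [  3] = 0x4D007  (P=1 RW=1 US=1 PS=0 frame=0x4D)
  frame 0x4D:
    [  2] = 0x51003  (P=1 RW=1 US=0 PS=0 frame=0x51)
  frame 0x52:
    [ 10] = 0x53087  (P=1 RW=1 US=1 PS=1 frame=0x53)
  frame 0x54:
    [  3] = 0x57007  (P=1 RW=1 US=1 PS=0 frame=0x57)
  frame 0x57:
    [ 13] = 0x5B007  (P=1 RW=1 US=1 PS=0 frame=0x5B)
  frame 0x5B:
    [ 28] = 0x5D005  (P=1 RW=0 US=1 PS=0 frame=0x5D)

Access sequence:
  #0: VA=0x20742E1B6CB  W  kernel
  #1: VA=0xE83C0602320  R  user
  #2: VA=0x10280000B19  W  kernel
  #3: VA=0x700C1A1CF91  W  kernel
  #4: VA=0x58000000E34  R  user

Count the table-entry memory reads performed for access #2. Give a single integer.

Trace:
#0 VA=0x20742E1B6CB (w,kernel):
  L0: frame=0x36 idx=4 entry=0x37007 [P=1 RW=1 US=1 PS=0]
  L1: frame=0x37 idx=29 entry=0x3B007 [P=1 RW=1 US=1 PS=0]
  L2: frame=0x3B idx=23 entry=0x3F007 [P=1 RW=1 US=1 PS=0]
  L3: frame=0x3F idx=27 entry=0x42007 [P=1 RW=1 US=1 PS=0]
  → PA=0x426CB  (4 entries read)
#1 VA=0xE83C0602320 (r,user):
  L0: frame=0x36 idx=29 entry=0x45007 [P=1 RW=1 US=1 PS=0]
  L1: frame=0x45 idx=15 entry=0x49007 [P=1 RW=1 US=1 PS=0]
  L2: frame=0x49 idx=3 entry=0x4D007 [P=1 RW=1 US=1 PS=0]
  L3: frame=0x4D idx=2 entry=0x51003 [P=1 RW=1 US=0 PS=0]
  → PROTECTION_VIOLATION  (4 entries read)
#2 VA=0x10280000B19 (w,kernel):
  L0: frame=0x36 idx=2 entry=0x52007 [P=1 RW=1 US=1 PS=0]
  L1: frame=0x52 idx=10 entry=0x53087 [P=1 RW=1 US=1 PS=1]
  → PA=0x53B19 (huge @L1)  (2 entries read)
#3 VA=0x700C1A1CF91 (w,kernel):
  L0: frame=0x36 idx=14 entry=0x54007 [P=1 RW=1 US=1 PS=0]
  L1: frame=0x54 idx=3 entry=0x57007 [P=1 RW=1 US=1 PS=0]
  L2: frame=0x57 idx=13 entry=0x5B007 [P=1 RW=1 US=1 PS=0]
  L3: frame=0x5B idx=28 entry=0x5D005 [P=1 RW=0 US=1 PS=0]
  → PROTECTION_VIOLATION  (4 entries read)
#4 VA=0x58000000E34 (r,user):
  L0: frame=0x36 idx=11 entry=0x61087 [P=1 RW=1 US=1 PS=1]
  → PA=0x61E34 (huge @L0)  (1 entries read)

Entries read for #2: 2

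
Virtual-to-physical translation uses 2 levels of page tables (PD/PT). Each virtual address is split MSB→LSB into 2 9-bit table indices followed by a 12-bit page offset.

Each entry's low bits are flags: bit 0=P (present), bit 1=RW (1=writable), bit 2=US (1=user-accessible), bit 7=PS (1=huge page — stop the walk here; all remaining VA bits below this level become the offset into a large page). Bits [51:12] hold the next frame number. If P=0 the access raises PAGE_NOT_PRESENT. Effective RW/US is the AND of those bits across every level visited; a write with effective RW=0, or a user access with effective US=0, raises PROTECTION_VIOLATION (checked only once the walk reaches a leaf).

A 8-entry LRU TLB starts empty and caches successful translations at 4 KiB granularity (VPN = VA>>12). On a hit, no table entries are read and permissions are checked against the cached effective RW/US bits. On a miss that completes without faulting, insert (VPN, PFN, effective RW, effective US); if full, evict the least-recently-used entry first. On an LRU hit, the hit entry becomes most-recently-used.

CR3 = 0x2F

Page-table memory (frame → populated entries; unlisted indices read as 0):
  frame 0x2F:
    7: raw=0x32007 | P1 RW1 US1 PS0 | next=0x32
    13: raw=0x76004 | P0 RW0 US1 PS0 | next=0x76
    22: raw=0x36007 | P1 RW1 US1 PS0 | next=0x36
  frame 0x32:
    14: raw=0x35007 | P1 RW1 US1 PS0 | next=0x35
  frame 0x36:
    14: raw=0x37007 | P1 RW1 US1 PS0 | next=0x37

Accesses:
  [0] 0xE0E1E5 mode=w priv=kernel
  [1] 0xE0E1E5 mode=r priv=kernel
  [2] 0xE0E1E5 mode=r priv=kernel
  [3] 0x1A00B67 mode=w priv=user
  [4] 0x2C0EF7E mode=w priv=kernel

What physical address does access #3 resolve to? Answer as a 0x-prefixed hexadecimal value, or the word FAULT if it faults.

Per-access translation:
#0 VA=0xE0E1E5 (w,kernel):
  [0] read 0x2F idx=7: raw=0x32007 flags P=1 W=1 U=1 S=0
  [1] read 0x32 idx=14: raw=0x35007 flags P=1 W=1 U=1 S=0
  ✓ 0x351E5  — 2 lookups
#1 VA=0xE0E1E5 (r,kernel):
  TLB hit vpn=0xE0E → PA=0x351E5
#2 VA=0xE0E1E5 (r,kernel):
  TLB hit vpn=0xE0E → PA=0x351E5
#3 VA=0x1A00B67 (w,user):
  [0] read 0x2F idx=13: raw=0x76004 flags P=0 W=0 U=1 S=0
  ✗ PAGE_NOT_PRESENT  [1 reads]
#4 VA=0x2C0EF7E (w,kernel):
  [0] read 0x2F idx=22: raw=0x36007 flags P=1 W=1 U=1 S=0
  [1] read 0x36 idx=14: raw=0x37007 flags P=1 W=1 U=1 S=0
  ✓ 0x37F7E  — 2 lookups

Access #3 PA: FAULT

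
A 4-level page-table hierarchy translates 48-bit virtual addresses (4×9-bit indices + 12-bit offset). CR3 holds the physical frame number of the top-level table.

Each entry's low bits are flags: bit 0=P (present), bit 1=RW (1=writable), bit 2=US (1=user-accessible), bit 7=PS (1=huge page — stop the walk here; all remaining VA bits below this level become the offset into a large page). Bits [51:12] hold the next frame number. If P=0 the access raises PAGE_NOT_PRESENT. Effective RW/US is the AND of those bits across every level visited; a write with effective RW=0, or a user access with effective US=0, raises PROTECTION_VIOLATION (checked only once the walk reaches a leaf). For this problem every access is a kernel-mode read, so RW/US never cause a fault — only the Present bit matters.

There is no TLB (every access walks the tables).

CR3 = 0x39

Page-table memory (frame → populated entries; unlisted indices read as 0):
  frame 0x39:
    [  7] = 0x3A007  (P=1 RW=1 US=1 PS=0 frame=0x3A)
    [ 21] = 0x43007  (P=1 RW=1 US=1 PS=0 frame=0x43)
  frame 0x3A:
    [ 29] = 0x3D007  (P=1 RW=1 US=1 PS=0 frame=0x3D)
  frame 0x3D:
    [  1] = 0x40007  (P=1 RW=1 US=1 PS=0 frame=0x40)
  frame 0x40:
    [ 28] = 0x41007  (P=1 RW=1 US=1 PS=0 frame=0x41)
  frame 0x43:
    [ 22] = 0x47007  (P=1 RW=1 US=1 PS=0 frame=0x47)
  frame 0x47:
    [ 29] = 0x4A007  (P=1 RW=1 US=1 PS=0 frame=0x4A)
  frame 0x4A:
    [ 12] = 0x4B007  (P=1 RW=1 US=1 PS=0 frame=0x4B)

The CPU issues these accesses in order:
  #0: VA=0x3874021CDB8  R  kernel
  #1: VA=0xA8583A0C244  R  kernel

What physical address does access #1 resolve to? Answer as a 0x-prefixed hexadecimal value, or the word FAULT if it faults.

Trace:
#0 VA=0x3874021CDB8 (r,kernel):
  [0] read 0x39 idx=7: raw=0x3A007 flags P=1 W=1 U=1 S=0
  [1] read 0x3A idx=29: raw=0x3D007 flags P=1 W=1 U=1 S=0
  [2] read 0x3D idx=1: raw=0x40007 flags P=1 W=1 U=1 S=0
  [3] read 0x40 idx=28: raw=0x41007 flags P=1 W=1 U=1 S=0
  → PA=0x41DB8  (4 entries read)
#1 VA=0xA8583A0C244 (r,kernel):
  [0] read 0x39 idx=21: raw=0x43007 flags P=1 W=1 U=1 S=0
  [1] read 0x43 idx=22: raw=0x47007 flags P=1 W=1 U=1 S=0
  [2] read 0x47 idx=29: raw=0x4A007 flags P=1 W=1 U=1 S=0
  [3] read 0x4A idx=12: raw=0x4B007 flags P=1 W=1 U=1 S=0
  → PA=0x4B244  (4 entries read)

Access #1 PA: 0x4B244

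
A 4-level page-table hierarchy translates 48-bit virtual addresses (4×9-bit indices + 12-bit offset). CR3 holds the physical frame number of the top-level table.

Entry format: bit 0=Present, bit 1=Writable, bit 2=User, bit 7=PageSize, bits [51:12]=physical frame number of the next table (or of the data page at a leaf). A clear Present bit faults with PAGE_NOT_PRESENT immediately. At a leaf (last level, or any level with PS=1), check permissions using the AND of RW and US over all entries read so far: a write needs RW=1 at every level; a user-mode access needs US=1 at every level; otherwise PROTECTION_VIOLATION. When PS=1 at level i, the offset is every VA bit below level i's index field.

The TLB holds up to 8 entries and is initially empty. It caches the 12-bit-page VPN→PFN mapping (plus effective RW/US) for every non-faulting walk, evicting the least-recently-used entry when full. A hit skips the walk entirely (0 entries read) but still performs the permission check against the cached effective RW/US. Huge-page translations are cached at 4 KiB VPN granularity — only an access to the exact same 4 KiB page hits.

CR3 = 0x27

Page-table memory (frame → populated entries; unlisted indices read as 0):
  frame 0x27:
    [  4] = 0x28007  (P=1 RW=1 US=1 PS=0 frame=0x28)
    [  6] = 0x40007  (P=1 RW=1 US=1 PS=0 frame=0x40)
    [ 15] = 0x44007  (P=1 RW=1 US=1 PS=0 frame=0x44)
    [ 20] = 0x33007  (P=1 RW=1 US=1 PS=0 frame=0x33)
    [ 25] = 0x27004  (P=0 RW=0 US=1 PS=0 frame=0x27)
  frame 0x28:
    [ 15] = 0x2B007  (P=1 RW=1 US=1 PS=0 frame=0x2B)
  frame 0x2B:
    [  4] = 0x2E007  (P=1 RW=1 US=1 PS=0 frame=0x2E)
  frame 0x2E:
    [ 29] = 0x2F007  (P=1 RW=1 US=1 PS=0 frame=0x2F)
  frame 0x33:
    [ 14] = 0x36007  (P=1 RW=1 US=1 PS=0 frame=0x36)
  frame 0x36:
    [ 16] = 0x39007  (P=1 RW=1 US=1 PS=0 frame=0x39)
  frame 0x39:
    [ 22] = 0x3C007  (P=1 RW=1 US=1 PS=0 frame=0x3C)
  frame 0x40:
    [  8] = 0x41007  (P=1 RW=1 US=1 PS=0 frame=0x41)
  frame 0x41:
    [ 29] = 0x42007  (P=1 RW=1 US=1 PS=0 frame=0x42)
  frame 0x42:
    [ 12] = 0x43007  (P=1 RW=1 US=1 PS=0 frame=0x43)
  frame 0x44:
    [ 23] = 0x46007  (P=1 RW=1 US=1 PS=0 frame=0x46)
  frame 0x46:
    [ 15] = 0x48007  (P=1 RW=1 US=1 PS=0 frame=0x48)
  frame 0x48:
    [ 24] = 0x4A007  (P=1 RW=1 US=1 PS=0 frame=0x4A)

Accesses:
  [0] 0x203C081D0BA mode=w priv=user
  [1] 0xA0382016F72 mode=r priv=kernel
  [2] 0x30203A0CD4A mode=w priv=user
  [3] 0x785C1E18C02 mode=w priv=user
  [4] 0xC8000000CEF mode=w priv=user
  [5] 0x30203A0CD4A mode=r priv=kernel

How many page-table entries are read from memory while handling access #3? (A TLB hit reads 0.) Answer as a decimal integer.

Walk each access:
#0 VA=0x203C081D0BA (w,user):
  L0 @0x27[4] → 0x28007  P=1,RW=1,US=1,PS=0
  L1 @0x28[15] → 0x2B007  P=1,RW=1,US=1,PS=0
  L2 @0x2B[4] → 0x2E007  P=1,RW=1,US=1,PS=0
  L3 @0x2E[29] → 0x2F007  P=1,RW=1,US=1,PS=0
  ✓ 0x2F0BA  — 4 lookups
#1 VA=0xA0382016F72 (r,kernel):
  L0 @0x27[20] → 0x33007  P=1,RW=1,US=1,PS=0
  L1 @0x33[14] → 0x36007  P=1,RW=1,US=1,PS=0
  L2 @0x36[16] → 0x39007  P=1,RW=1,US=1,PS=0
  L3 @0x39[22] → 0x3C007  P=1,RW=1,US=1,PS=0
  ✓ 0x3CF72  — 4 lookups
#2 VA=0x30203A0CD4A (w,user):
  L0 @0x27[6] → 0x40007  P=1,RW=1,US=1,PS=0
  L1 @0x40[8] → 0x41007  P=1,RW=1,US=1,PS=0
  L2 @0x41[29] → 0x42007  P=1,RW=1,US=1,PS=0
  L3 @0x42[12] → 0x43007  P=1,RW=1,US=1,PS=0
  ✓ 0x43D4A  — 4 lookups
#3 VA=0x785C1E18C02 (w,user):
  L0 @0x27[15] → 0x44007  P=1,RW=1,US=1,PS=0
  L1 @0x44[23] → 0x46007  P=1,RW=1,US=1,PS=0
  L2 @0x46[15] → 0x48007  P=1,RW=1,US=1,PS=0
  L3 @0x48[24] → 0x4A007  P=1,RW=1,US=1,PS=0
  ✓ 0x4AC02  — 4 lookups
#4 VA=0xC8000000CEF (w,user):
  L0 @0x27[25] → 0x27004  P=0,RW=0,US=1,PS=0
  → PAGE_NOT_PRESENT  (1 entries read)
#5 VA=0x30203A0CD4A (r,kernel):
  TLB hit vpn=0x30203A0C → PA=0x43D4A

Entries read for #3: 4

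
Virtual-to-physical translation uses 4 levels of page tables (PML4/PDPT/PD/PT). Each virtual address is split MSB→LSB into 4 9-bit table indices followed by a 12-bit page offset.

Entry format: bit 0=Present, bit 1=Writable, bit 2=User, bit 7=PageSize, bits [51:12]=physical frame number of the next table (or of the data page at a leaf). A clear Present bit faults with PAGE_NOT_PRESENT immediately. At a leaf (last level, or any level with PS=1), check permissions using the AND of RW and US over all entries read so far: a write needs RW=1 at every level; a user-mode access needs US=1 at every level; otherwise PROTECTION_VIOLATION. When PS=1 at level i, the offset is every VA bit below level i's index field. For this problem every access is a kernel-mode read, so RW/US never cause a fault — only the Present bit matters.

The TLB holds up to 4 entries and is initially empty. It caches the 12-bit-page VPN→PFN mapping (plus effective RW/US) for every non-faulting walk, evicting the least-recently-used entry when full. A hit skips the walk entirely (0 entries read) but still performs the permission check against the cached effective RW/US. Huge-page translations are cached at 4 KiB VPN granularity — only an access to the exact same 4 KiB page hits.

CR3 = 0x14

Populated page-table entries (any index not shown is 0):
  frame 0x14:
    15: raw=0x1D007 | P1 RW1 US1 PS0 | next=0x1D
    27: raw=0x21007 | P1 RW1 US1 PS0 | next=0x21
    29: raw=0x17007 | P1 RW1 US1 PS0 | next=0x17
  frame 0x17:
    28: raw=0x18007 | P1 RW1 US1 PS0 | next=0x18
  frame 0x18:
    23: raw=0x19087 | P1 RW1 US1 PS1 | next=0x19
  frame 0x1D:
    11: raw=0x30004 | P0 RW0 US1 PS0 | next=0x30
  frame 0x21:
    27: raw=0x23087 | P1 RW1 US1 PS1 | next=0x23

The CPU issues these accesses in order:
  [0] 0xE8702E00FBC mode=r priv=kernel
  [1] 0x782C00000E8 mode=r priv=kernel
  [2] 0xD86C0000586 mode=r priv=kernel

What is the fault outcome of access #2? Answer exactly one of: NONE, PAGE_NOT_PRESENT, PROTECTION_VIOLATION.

Walk each access:
#0 VA=0xE8702E00FBC (r,kernel):
  L0 @0x14[29] → 0x17007  P=1,RW=1,US=1,PS=0
  L1 @0x17[28] → 0x18007  P=1,RW=1,US=1,PS=0
  L2 @0x18[23] → 0x19087  P=1,RW=1,US=1,PS=1
  ⇒ phys 0x19FBC (huge @L2)  [3 reads]
#1 VA=0x782C00000E8 (r,kernel):
  L0 @0x14[15] → 0x1D007  P=1,RW=1,US=1,PS=0
  L1 @0x1D[11] → 0x30004  P=0,RW=0,US=1,PS=0
  ✗ PAGE_NOT_PRESENT  [2 reads]
#2 VA=0xD86C0000586 (r,kernel):
  L0 @0x14[27] → 0x21007  P=1,RW=1,US=1,PS=0
  L1 @0x21[27] → 0x23087  P=1,RW=1,US=1,PS=1
  ⇒ phys 0x23586 (huge @L1)  [2 reads]

Access #2 fault: NONE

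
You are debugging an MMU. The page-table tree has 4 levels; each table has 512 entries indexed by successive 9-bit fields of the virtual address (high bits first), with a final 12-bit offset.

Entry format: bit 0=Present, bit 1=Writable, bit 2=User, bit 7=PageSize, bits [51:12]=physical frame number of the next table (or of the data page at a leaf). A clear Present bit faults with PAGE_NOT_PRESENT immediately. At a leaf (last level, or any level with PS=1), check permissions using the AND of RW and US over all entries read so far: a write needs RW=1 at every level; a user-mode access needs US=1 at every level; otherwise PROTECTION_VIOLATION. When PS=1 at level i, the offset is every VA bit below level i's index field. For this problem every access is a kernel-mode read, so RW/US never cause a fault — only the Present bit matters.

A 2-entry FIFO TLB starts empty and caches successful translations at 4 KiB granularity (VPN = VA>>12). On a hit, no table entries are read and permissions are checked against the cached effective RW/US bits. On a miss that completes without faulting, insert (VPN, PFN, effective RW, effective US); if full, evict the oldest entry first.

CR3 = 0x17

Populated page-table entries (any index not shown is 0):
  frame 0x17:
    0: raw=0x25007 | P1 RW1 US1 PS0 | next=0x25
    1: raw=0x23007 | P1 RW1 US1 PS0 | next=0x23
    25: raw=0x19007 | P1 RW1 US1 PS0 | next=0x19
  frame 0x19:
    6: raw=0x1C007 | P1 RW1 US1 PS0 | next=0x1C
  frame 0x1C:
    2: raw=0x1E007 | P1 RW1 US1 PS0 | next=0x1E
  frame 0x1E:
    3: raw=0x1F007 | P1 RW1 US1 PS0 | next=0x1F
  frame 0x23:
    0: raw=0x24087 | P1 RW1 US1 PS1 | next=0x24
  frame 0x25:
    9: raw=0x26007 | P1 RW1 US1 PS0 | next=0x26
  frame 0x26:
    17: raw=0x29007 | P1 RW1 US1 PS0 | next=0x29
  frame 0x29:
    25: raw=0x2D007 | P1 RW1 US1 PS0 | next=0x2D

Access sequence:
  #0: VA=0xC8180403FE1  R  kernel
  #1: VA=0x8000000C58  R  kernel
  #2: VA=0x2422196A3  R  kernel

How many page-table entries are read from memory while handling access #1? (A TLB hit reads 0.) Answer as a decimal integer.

Walk each access:
#0 VA=0xC8180403FE1 (r,kernel):
  lvl0: tbl 0x17, slot 25 ⇒ 0x19007 (P1/RW1/US1/PS0)
  lvl1: tbl 0x19, slot 6 ⇒ 0x1C007 (P1/RW1/US1/PS0)
  lvl2: tbl 0x1C, slot 2 ⇒ 0x1E007 (P1/RW1/US1/PS0)
  lvl3: tbl 0x1E, slot 3 ⇒ 0x1F007 (P1/RW1/US1/PS0)
  → PA=0x1FFE1  (4 entries read)
#1 VA=0x8000000C58 (r,kernel):
  lvl0: tbl 0x17, slot 1 ⇒ 0x23007 (P1/RW1/US1/PS0)
  lvl1: tbl 0x23, slot 0 ⇒ 0x24087 (P1/RW1/US1/PS1)
  → PA=0x24C58 (huge @L1)  (2 entries read)
#2 VA=0x2422196A3 (r,kernel):
  lvl0: tbl 0x17, slot 0 ⇒ 0x25007 (P1/RW1/US1/PS0)
  lvl1: tbl 0x25, slot 9 ⇒ 0x26007 (P1/RW1/US1/PS0)
  lvl2: tbl 0x26, slot 17 ⇒ 0x29007 (P1/RW1/US1/PS0)
  lvl3: tbl 0x29, slot 25 ⇒ 0x2D007 (P1/RW1/US1/PS0)
  → PA=0x2D6A3  (4 entries read)

Entries read for #1: 2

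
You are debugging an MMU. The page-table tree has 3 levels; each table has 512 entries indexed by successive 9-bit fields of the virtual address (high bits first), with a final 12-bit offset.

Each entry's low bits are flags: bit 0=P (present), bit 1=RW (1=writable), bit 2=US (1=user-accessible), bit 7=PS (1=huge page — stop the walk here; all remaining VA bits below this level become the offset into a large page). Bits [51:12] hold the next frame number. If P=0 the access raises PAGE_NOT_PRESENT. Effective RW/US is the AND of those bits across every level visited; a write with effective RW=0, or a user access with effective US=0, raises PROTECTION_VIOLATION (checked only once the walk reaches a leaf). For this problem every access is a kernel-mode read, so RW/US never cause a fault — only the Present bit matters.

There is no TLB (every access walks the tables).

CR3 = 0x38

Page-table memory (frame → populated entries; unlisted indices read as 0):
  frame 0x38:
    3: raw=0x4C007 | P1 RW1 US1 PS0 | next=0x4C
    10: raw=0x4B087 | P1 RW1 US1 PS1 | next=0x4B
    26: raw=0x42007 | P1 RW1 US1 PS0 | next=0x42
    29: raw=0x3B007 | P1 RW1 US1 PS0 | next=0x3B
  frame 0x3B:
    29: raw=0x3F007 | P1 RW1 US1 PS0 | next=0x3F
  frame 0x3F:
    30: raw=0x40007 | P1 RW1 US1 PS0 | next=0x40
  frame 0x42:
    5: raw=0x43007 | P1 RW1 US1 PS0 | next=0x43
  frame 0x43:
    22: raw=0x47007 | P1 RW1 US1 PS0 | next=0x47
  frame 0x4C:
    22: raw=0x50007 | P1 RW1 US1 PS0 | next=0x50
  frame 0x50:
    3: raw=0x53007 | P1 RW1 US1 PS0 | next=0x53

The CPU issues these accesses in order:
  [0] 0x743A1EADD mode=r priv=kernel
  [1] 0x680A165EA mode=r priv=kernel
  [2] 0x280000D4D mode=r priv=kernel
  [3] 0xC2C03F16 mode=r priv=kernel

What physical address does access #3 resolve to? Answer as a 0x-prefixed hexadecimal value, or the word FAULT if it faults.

Trace:
#0 VA=0x743A1EADD (r,kernel):
  [0] read 0x38 idx=29: raw=0x3B007 flags P=1 W=1 U=1 S=0
  [1] read 0x3B idx=29: raw=0x3F007 flags P=1 W=1 U=1 S=0
  [2] read 0x3F idx=30: raw=0x40007 flags P=1 W=1 U=1 S=0
  ⇒ phys 0x40ADD  [3 reads]
#1 VA=0x680A165EA (r,kernel):
  [0] read 0x38 idx=26: raw=0x42007 flags P=1 W=1 U=1 S=0
  [1] read 0x42 idx=5: raw=0x43007 flags P=1 W=1 U=1 S=0
  [2] read 0x43 idx=22: raw=0x47007 flags P=1 W=1 U=1 S=0
  ⇒ phys 0x475EA  [3 reads]
#2 VA=0x280000D4D (r,kernel):
  [0] read 0x38 idx=10: raw=0x4B087 flags P=1 W=1 U=1 S=1
  ⇒ phys 0x4BD4D (huge @L0)  [1 reads]
#3 VA=0xC2C03F16 (r,kernel):
  [0] read 0x38 idx=3: raw=0x4C007 flags P=1 W=1 U=1 S=0
  [1] read 0x4C idx=22: raw=0x50007 flags P=1 W=1 U=1 S=0
  [2] read 0x50 idx=3: raw=0x53007 flags P=1 W=1 U=1 S=0
  ⇒ phys 0x53F16  [3 reads]

Access #3 PA: 0x53F16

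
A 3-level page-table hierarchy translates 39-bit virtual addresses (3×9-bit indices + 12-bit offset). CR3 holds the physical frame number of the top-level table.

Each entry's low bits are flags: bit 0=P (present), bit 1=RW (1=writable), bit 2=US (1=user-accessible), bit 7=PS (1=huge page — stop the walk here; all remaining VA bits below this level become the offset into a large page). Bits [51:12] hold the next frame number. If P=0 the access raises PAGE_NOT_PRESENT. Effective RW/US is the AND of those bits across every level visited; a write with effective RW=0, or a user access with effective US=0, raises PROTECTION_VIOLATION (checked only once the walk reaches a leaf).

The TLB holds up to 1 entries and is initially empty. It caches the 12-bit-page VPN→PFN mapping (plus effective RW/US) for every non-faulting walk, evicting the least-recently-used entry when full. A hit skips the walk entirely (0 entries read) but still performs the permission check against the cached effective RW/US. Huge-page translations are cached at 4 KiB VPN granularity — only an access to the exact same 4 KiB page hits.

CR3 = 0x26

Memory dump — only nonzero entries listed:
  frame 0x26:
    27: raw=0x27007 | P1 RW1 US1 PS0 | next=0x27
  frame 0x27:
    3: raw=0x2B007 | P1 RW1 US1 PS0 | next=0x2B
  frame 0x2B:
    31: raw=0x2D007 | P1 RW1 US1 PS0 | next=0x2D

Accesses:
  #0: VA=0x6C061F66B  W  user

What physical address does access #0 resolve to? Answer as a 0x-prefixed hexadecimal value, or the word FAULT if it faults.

Walk each access:
#0 VA=0x6C061F66B (w,user):
  [0] read 0x26 idx=27: raw=0x27007 flags P=1 W=1 U=1 S=0
  [1] read 0x27 idx=3: raw=0x2B007 flags P=1 W=1 U=1 S=0
  [2] read 0x2B idx=31: raw=0x2D007 flags P=1 W=1 U=1 S=0
  ⇒ phys 0x2D66B  [3 reads]

Access #0 PA: 0x2D66B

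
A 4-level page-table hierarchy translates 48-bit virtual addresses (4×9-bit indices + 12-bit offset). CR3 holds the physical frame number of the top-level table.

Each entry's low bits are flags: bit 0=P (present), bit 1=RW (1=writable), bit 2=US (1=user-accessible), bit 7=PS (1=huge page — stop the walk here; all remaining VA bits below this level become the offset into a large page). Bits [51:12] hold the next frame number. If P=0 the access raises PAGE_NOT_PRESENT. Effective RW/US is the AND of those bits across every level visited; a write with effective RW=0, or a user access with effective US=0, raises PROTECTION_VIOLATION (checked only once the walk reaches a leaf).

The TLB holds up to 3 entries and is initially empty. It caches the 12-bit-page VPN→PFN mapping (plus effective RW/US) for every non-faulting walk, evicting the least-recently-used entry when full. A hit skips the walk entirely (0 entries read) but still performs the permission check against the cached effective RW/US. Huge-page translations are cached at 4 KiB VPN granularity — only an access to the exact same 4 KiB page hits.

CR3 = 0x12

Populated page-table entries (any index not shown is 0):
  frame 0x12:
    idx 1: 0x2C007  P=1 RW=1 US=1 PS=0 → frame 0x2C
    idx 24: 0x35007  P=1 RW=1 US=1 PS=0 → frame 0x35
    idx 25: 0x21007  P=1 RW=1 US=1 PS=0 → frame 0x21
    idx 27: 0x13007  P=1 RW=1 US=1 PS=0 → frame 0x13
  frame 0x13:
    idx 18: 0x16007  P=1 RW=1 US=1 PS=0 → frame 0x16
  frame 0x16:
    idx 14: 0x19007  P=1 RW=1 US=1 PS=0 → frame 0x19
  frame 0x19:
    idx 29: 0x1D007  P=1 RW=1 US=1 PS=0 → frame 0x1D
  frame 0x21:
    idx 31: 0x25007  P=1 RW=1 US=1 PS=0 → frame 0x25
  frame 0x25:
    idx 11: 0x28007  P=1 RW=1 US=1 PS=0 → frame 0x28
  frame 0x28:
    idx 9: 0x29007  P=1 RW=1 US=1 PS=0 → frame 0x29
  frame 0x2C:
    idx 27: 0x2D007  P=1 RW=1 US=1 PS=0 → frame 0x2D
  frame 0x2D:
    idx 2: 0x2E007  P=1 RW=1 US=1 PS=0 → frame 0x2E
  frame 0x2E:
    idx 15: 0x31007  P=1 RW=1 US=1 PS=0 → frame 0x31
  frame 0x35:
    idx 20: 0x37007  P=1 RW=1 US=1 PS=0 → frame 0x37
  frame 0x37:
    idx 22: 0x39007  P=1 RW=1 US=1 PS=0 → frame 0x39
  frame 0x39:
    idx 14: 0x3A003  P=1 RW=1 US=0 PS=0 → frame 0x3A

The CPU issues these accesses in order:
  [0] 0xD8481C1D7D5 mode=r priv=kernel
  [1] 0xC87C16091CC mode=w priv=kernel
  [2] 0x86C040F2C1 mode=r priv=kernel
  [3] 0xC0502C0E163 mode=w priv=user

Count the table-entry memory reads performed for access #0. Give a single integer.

Walk each access:
#0 VA=0xD8481C1D7D5 (r,kernel):
  L0 @0x12[27] → 0x13007  P=1,RW=1,US=1,PS=0
  L1 @0x13[18] → 0x16007  P=1,RW=1,US=1,PS=0
  L2 @0x16[14] → 0x19007  P=1,RW=1,US=1,PS=0
  L3 @0x19[29] → 0x1D007  P=1,RW=1,US=1,PS=0
  ✓ 0x1D7D5  — 4 lookups
#1 VA=0xC87C16091CC (w,kernel):
  L0 @0x12[25] → 0x21007  P=1,RW=1,US=1,PS=0
  L1 @0x21[31] → 0x25007  P=1,RW=1,US=1,PS=0
  L2 @0x25[11] → 0x28007  P=1,RW=1,US=1,PS=0
  L3 @0x28[9] → 0x29007  P=1,RW=1,US=1,PS=0
  ✓ 0x291CC  — 4 lookups
#2 VA=0x86C040F2C1 (r,kernel):
  L0 @0x12[1] → 0x2C007  P=1,RW=1,US=1,PS=0
  L1 @0x2C[27] → 0x2D007  P=1,RW=1,US=1,PS=0
  L2 @0x2D[2] → 0x2E007  P=1,RW=1,US=1,PS=0
  L3 @0x2E[15] → 0x31007  P=1,RW=1,US=1,PS=0
  ✓ 0x312C1  — 4 lookups
#3 VA=0xC0502C0E163 (w,user):
  L0 @0x12[24] → 0x35007  P=1,RW=1,US=1,PS=0
  L1 @0x35[20] → 0x37007  P=1,RW=1,US=1,PS=0
  L2 @0x37[22] → 0x39007  P=1,RW=1,US=1,PS=0
  L3 @0x39[14] → 0x3A003  P=1,RW=1,US=0,PS=0
  ⇒ fault: PROTECTION_VIOLATION  — 4 lookups

Entries read for #0: 4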